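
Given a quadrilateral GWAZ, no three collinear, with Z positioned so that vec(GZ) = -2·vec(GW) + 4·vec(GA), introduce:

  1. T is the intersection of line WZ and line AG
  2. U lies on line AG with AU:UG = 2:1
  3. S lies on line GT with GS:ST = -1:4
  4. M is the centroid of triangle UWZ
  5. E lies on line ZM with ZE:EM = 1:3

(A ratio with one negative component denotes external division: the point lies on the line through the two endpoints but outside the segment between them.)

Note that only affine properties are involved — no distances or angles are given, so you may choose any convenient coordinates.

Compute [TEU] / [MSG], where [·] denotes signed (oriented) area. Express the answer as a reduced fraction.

[TEU]:[MSG] = 171/16

Work in coordinates with G = (0, 0), W = (1, 0), A = (0, 1), Z = (-2, 4).
1. T is the intersection of line WZ and line AG ⇒ T = (0, 4/3)
2. U lies on line AG with AU:UG = 2:1 ⇒ U = (0, 1/3)
3. S lies on line GT with GS:ST = -1:4 ⇒ S = (0, -4/9)
4. M is the centroid of triangle UWZ ⇒ M = (-1/3, 13/9)
5. E lies on line ZM with ZE:EM = 1:3 ⇒ E = (-19/12, 121/36)
2·[TEU] = 19/12, 2·[MSG] = 4/27
[TEU]:[MSG] = 19/12:4/27 = 171/16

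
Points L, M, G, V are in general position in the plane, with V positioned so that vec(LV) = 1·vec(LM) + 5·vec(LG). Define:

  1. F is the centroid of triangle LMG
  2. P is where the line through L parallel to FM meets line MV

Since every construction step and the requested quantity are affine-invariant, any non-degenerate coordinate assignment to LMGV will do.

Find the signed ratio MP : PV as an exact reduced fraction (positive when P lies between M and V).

MP:PV = -1/11

Work in coordinates with L = (0, 0), M = (1, 0), G = (0, 1), V = (1, 5).
1. F is the centroid of triangle LMG ⇒ F = (1/3, 1/3)
2. P is where the line through L parallel to FM meets line MV ⇒ P = (1, -1/2)
P = M + t·(V−M) with t = -1/10, so MP:PV = t:(1−t) = -1/10:11/10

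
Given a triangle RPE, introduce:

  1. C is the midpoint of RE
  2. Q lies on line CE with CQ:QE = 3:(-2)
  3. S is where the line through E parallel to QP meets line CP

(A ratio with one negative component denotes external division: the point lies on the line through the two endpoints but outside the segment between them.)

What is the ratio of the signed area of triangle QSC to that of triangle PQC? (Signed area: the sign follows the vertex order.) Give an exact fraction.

[QSC]:[PQC] = -1/3

Assign R = (0, 0), P = (1, 0), E = (0, 1) — the answer is frame-independent, so this choice is without loss of generality.
1. C is the midpoint of RE ⇒ C = (0, 1/2)
2. Q lies on line CE with CQ:QE = 3:(-2) ⇒ Q = (0, 2)
3. S is where the line through E parallel to QP meets line CP ⇒ S = (1/3, 1/3)
2·[QSC] = -1/2, 2·[PQC] = 3/2
[QSC]:[PQC] = -1/2:3/2 = -1/3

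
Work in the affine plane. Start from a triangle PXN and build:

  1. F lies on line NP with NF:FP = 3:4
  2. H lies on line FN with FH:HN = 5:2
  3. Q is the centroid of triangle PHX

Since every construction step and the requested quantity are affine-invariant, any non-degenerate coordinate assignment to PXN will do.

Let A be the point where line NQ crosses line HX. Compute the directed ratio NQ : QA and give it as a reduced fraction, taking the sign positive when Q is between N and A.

Work in coordinates with P = (0, 0), X = (1, 0), N = (0, 1).
1. F lies on line NP with NF:FP = 3:4 ⇒ F = (0, 4/7)
2. H lies on line FN with FH:HN = 5:2 ⇒ H = (0, 43/49)
3. Q is the centroid of triangle PHX ⇒ Q = (1/3, 43/147)
line NQ meets HX at A = (6/61, 2365/2989)
Q = N + t·(A−N) with t = 61/18, so NQ:QA = 61/18:-43/18

NQ:QA = -61/43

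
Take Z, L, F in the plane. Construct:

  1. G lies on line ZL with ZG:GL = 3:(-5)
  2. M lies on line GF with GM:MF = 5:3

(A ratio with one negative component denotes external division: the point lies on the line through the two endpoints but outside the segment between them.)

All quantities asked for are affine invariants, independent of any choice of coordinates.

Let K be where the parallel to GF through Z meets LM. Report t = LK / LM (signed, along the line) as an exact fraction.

Assign Z = (0, 0), L = (1, 0), F = (0, 1) — the answer is frame-independent, so this choice is without loss of generality.
1. G lies on line ZL with ZG:GL = 3:(-5) ⇒ G = (-3/2, 0)
2. M lies on line GF with GM:MF = 5:3 ⇒ M = (-9/16, 5/8)
through Z parallel to GF: direction (3/2, 1); meets LM at K = (3/8, 1/4)
K = L + t·(M−L) with t = 2/5

t = 2/5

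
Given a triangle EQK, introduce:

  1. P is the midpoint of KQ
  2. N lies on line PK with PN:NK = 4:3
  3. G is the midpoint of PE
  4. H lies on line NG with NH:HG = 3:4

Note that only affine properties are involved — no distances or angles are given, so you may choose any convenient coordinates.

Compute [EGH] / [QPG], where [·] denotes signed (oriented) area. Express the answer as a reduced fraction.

Work in coordinates with E = (0, 0), Q = (1, 0), K = (0, 1).
1. P is the midpoint of KQ ⇒ P = (1/2, 1/2)
2. N lies on line PK with PN:NK = 4:3 ⇒ N = (3/14, 11/14)
3. G is the midpoint of PE ⇒ G = (1/4, 1/4)
4. H lies on line NG with NH:HG = 3:4 ⇒ H = (45/196, 109/196)
2·[EGH] = 4/49, 2·[QPG] = 1/4
[EGH]:[QPG] = 4/49:1/4 = 16/49

[EGH]:[QPG] = 16/49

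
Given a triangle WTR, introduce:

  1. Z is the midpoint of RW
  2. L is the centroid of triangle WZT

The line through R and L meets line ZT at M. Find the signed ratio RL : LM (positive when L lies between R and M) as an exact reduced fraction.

RL:LM = -4

Work in coordinates with W = (0, 0), T = (1, 0), R = (0, 1).
1. Z is the midpoint of RW ⇒ Z = (0, 1/2)
2. L is the centroid of triangle WZT ⇒ L = (1/3, 1/6)
line RL meets ZT at M = (1/4, 3/8)
L = R + t·(M−R) with t = 4/3, so RL:LM = 4/3:-1/3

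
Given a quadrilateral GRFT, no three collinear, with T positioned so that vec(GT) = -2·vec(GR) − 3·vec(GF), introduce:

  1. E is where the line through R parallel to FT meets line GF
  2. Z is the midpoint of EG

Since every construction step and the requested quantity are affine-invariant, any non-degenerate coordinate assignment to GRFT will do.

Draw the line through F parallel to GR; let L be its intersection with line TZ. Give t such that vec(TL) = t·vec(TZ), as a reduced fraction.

Set G = (0, 0), R = (1, 0), F = (0, 1), T = (-2, -3); any affine frame gives the same invariant.
1. E is where the line through R parallel to FT meets line GF ⇒ E = (0, -2)
2. Z is the midpoint of EG ⇒ Z = (0, -1)
through F parallel to GR: direction (1, 0); meets TZ at L = (2, 1)
L = T + t·(Z−T) with t = 2

t = 2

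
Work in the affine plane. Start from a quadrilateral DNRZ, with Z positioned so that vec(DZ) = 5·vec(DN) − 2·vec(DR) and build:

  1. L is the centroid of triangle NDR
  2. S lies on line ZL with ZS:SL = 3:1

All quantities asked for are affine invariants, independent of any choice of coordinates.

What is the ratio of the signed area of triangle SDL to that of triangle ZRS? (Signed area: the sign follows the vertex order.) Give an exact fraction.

Assign D = (0, 0), N = (1, 0), R = (0, 1), Z = (5, -2) — the answer is frame-independent, so this choice is without loss of generality.
1. L is the centroid of triangle NDR ⇒ L = (1/3, 1/3)
2. S lies on line ZL with ZS:SL = 3:1 ⇒ S = (3/2, -1/4)
2·[SDL] = -7/12, 2·[ZRS] = 7/4
[SDL]:[ZRS] = -7/12:7/4 = -1/3

[SDL]:[ZRS] = -1/3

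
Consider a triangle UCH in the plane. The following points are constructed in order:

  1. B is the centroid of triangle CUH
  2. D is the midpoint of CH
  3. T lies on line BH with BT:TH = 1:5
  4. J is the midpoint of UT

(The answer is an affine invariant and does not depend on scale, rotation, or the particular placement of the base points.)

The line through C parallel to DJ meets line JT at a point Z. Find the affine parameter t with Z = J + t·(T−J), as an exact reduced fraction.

Work in coordinates with U = (0, 0), C = (1, 0), H = (0, 1).
1. B is the centroid of triangle CUH ⇒ B = (1/3, 1/3)
2. D is the midpoint of CH ⇒ D = (1/2, 1/2)
3. T lies on line BH with BT:TH = 1:5 ⇒ T = (5/18, 4/9)
4. J is the midpoint of UT ⇒ J = (5/36, 2/9)
through C parallel to DJ: direction (-13/36, -5/18); meets JT at Z = (-25/27, -40/27)
Z = J + t·(T−J) with t = -23/3

t = -23/3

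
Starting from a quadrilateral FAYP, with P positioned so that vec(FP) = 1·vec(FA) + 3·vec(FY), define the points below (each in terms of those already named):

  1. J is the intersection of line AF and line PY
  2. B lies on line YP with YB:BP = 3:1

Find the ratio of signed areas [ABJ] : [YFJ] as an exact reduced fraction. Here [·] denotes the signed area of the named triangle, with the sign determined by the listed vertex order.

Work in coordinates with F = (0, 0), A = (1, 0), Y = (0, 1), P = (1, 3).
1. J is the intersection of line AF and line PY ⇒ J = (-1/2, 0)
2. B lies on line YP with YB:BP = 3:1 ⇒ B = (3/4, 5/2)
2·[ABJ] = 15/4, 2·[YFJ] = -1/2
[ABJ]:[YFJ] = 15/4:-1/2 = -15/2

[ABJ]:[YFJ] = -15/2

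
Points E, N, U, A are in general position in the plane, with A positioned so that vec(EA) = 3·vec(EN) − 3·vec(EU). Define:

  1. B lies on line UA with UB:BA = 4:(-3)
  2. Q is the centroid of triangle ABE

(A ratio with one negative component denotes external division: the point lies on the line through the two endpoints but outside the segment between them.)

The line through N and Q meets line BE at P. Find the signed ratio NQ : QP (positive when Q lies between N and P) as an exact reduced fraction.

NQ:QP = 4

Set E = (0, 0), N = (1, 0), U = (0, 1), A = (3, -3); any affine frame gives the same invariant.
1. B lies on line UA with UB:BA = 4:(-3) ⇒ B = (12, -15)
2. Q is the centroid of triangle ABE ⇒ Q = (5, -6)
line NQ meets BE at P = (6, -15/2)
Q = N + t·(P−N) with t = 4/5, so NQ:QP = 4/5:1/5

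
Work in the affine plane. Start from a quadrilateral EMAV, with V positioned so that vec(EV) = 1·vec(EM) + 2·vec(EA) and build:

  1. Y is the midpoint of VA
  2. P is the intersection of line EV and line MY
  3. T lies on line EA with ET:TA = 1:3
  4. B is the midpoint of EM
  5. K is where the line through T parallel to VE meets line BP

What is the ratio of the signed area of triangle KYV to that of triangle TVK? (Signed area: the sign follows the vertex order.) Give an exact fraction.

[KYV]:[TVK] = -2/5

Choose coordinates E = (0, 0), M = (1, 0), A = (0, 1), V = (1, 2).
1. Y is the midpoint of VA ⇒ Y = (1/2, 3/2)
2. P is the intersection of line EV and line MY ⇒ P = (3/5, 6/5)
3. T lies on line EA with ET:TA = 1:3 ⇒ T = (0, 1/4)
4. B is the midpoint of EM ⇒ B = (1/2, 0)
5. K is where the line through T parallel to VE meets line BP ⇒ K = (5/8, 3/2)
2·[KYV] = -1/16, 2·[TVK] = 5/32
[KYV]:[TVK] = -1/16:5/32 = -2/5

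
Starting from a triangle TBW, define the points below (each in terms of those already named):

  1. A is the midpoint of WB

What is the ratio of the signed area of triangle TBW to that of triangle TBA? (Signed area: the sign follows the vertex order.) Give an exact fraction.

Work in coordinates with T = (0, 0), B = (1, 0), W = (0, 1).
1. A is the midpoint of WB ⇒ A = (1/2, 1/2)
2·[TBW] = 1, 2·[TBA] = 1/2
[TBW]:[TBA] = 1:1/2 = 2

[TBW]:[TBA] = 2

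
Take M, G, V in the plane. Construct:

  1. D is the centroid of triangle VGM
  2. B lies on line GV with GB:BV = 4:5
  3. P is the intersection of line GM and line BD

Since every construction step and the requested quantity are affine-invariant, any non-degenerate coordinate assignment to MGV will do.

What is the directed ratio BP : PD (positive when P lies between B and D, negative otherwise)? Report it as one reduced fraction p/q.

Choose coordinates M = (0, 0), G = (1, 0), V = (0, 1).
1. D is the centroid of triangle VGM ⇒ D = (1/3, 1/3)
2. B lies on line GV with GB:BV = 4:5 ⇒ B = (5/9, 4/9)
3. P is the intersection of line GM and line BD ⇒ P = (-1/3, 0)
P = B + t·(D−B) with t = 4, so BP:PD = t:(1−t) = 4:-3

BP:PD = -4/3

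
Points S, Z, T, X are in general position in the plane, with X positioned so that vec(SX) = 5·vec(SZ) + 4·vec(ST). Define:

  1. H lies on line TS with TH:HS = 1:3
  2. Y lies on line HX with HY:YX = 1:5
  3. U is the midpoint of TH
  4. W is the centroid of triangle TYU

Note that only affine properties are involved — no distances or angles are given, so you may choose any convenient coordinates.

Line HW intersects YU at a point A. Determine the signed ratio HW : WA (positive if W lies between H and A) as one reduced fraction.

Choose coordinates S = (0, 0), Z = (1, 0), T = (0, 1), X = (5, 4).
1. H lies on line TS with TH:HS = 1:3 ⇒ H = (0, 3/4)
2. Y lies on line HX with HY:YX = 1:5 ⇒ Y = (5/6, 31/24)
3. U is the midpoint of TH ⇒ U = (0, 7/8)
4. W is the centroid of triangle TYU ⇒ W = (5/18, 19/18)
line HW meets YU at A = (5/24, 47/48)
W = H + t·(A−H) with t = 4/3, so HW:WA = 4/3:-1/3

HW:WA = -4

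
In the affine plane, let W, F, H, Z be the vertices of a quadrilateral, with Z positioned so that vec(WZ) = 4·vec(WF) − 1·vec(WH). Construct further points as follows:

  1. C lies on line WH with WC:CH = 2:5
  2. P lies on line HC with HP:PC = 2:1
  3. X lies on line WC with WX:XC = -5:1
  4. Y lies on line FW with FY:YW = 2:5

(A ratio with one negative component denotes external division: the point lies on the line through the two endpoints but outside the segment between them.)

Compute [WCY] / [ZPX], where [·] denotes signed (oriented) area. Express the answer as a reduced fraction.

[WCY]:[ZPX] = -15/49

Work in coordinates with W = (0, 0), F = (1, 0), H = (0, 1), Z = (4, -1).
1. C lies on line WH with WC:CH = 2:5 ⇒ C = (0, 2/7)
2. P lies on line HC with HP:PC = 2:1 ⇒ P = (0, 11/21)
3. X lies on line WC with WX:XC = -5:1 ⇒ X = (0, 5/14)
4. Y lies on line FW with FY:YW = 2:5 ⇒ Y = (5/7, 0)
2·[WCY] = -10/49, 2·[ZPX] = 2/3
[WCY]:[ZPX] = -10/49:2/3 = -15/49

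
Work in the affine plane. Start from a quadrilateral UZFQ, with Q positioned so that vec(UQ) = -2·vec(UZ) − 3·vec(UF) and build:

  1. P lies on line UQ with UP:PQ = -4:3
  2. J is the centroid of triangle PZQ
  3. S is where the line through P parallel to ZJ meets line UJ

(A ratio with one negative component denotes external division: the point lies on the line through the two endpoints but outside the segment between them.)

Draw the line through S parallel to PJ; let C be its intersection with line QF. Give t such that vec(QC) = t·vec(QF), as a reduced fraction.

Set U = (0, 0), Z = (1, 0), F = (0, 1), Q = (-2, -3); any affine frame gives the same invariant.
1. P lies on line UQ with UP:PQ = -4:3 ⇒ P = (-8, -12)
2. J is the centroid of triangle PZQ ⇒ J = (-3, -5)
3. S is where the line through P parallel to ZJ meets line UJ ⇒ S = (-24/5, -8)
through S parallel to PJ: direction (5, 7); meets QF at C = (-19/5, -33/5)
C = Q + t·(F−Q) with t = -9/10

t = -9/10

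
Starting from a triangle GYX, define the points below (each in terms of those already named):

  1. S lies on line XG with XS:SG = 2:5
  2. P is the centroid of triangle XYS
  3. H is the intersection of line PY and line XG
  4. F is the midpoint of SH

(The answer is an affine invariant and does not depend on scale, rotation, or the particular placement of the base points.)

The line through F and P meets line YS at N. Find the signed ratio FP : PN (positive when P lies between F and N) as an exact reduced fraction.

Choose coordinates G = (0, 0), Y = (1, 0), X = (0, 1).
1. S lies on line XG with XS:SG = 2:5 ⇒ S = (0, 5/7)
2. P is the centroid of triangle XYS ⇒ P = (1/3, 4/7)
3. H is the intersection of line PY and line XG ⇒ H = (0, 6/7)
4. F is the midpoint of SH ⇒ F = (0, 11/14)
line FP meets YS at N = (-1, 10/7)
P = F + t·(N−F) with t = -1/3, so FP:PN = -1/3:4/3

FP:PN = -1/4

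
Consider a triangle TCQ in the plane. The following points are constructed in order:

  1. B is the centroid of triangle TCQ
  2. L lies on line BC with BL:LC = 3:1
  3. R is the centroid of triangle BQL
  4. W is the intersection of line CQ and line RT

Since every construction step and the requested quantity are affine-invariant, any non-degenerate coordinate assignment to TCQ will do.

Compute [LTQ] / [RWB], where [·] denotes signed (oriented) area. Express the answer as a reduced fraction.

[LTQ]:[RWB] = 186

Work in coordinates with T = (0, 0), C = (1, 0), Q = (0, 1).
1. B is the centroid of triangle TCQ ⇒ B = (1/3, 1/3)
2. L lies on line BC with BL:LC = 3:1 ⇒ L = (5/6, 1/12)
3. R is the centroid of triangle BQL ⇒ R = (7/18, 17/36)
4. W is the intersection of line CQ and line RT ⇒ W = (14/31, 17/31)
2·[LTQ] = -5/6, 2·[RWB] = -5/1116
[LTQ]:[RWB] = -5/6:-5/1116 = 186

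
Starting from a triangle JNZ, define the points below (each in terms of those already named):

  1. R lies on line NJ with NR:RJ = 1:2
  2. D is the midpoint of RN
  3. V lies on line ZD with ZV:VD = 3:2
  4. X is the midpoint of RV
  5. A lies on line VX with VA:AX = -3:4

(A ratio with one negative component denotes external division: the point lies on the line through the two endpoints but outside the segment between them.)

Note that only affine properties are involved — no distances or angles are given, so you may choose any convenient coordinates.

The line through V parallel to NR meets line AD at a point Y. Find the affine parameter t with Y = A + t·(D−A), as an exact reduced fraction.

t = 3/5

Choose coordinates J = (0, 0), N = (1, 0), Z = (0, 1).
1. R lies on line NJ with NR:RJ = 1:2 ⇒ R = (2/3, 0)
2. D is the midpoint of RN ⇒ D = (5/6, 0)
3. V lies on line ZD with ZV:VD = 3:2 ⇒ V = (1/2, 2/5)
4. X is the midpoint of RV ⇒ X = (7/12, 1/5)
5. A lies on line VX with VA:AX = -3:4 ⇒ A = (1/4, 1)
through V parallel to NR: direction (-1/3, 0); meets AD at Y = (3/5, 2/5)
Y = A + t·(D−A) with t = 3/5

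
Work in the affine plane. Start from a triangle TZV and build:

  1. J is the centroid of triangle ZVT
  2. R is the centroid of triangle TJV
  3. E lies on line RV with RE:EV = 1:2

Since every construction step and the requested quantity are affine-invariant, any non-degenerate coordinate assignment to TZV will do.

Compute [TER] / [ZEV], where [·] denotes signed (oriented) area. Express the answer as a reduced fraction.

Choose coordinates T = (0, 0), Z = (1, 0), V = (0, 1).
1. J is the centroid of triangle ZVT ⇒ J = (1/3, 1/3)
2. R is the centroid of triangle TJV ⇒ R = (1/9, 4/9)
3. E lies on line RV with RE:EV = 1:2 ⇒ E = (2/27, 17/27)
2·[TER] = -1/27, 2·[ZEV] = -8/27
[TER]:[ZEV] = -1/27:-8/27 = 1/8

[TER]:[ZEV] = 1/8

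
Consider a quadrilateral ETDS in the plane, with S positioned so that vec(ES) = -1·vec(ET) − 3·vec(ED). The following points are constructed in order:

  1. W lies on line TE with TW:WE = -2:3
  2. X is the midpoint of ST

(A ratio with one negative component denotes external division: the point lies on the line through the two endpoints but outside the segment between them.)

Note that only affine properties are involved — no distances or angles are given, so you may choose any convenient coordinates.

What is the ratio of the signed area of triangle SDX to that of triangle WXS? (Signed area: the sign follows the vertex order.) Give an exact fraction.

[SDX]:[WXS] = -5/6

Work in coordinates with E = (0, 0), T = (1, 0), D = (0, 1), S = (-1, -3).
1. W lies on line TE with TW:WE = -2:3 ⇒ W = (3, 0)
2. X is the midpoint of ST ⇒ X = (0, -3/2)
2·[SDX] = -5/2, 2·[WXS] = 3
[SDX]:[WXS] = -5/2:3 = -5/6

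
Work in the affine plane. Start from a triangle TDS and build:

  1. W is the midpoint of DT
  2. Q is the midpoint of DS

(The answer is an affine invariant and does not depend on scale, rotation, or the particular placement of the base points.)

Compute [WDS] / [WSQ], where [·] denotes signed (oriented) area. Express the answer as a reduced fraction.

[WDS]:[WSQ] = -2

Work in coordinates with T = (0, 0), D = (1, 0), S = (0, 1).
1. W is the midpoint of DT ⇒ W = (1/2, 0)
2. Q is the midpoint of DS ⇒ Q = (1/2, 1/2)
2·[WDS] = 1/2, 2·[WSQ] = -1/4
[WDS]:[WSQ] = 1/2:-1/4 = -2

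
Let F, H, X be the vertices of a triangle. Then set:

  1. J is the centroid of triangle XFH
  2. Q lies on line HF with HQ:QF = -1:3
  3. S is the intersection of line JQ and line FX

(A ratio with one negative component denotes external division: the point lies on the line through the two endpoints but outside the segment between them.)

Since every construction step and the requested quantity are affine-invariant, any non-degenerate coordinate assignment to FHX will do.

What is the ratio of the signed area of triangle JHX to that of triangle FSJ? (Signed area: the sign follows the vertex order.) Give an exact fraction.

[JHX]:[FSJ] = -7/3

Assign F = (0, 0), H = (1, 0), X = (0, 1) — the answer is frame-independent, so this choice is without loss of generality.
1. J is the centroid of triangle XFH ⇒ J = (1/3, 1/3)
2. Q lies on line HF with HQ:QF = -1:3 ⇒ Q = (3/2, 0)
3. S is the intersection of line JQ and line FX ⇒ S = (0, 3/7)
2·[JHX] = 1/3, 2·[FSJ] = -1/7
[JHX]:[FSJ] = 1/3:-1/7 = -7/3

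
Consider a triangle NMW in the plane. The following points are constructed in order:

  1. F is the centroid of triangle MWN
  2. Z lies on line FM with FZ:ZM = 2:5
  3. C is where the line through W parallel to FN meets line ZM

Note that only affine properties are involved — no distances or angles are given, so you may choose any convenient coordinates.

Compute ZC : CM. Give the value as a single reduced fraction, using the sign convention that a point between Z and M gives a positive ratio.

ZC:CM = -9/14

Choose coordinates N = (0, 0), M = (1, 0), W = (0, 1).
1. F is the centroid of triangle MWN ⇒ F = (1/3, 1/3)
2. Z lies on line FM with FZ:ZM = 2:5 ⇒ Z = (11/21, 5/21)
3. C is where the line through W parallel to FN meets line ZM ⇒ C = (-1/3, 2/3)
C = Z + t·(M−Z) with t = -9/5, so ZC:CM = t:(1−t) = -9/5:14/5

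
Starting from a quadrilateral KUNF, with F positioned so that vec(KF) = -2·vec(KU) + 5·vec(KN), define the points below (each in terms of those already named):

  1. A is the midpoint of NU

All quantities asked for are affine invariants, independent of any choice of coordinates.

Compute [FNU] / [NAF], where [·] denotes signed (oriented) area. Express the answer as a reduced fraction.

[FNU]:[NAF] = 2

Assign K = (0, 0), U = (1, 0), N = (0, 1), F = (-2, 5) — the answer is frame-independent, so this choice is without loss of generality.
1. A is the midpoint of NU ⇒ A = (1/2, 1/2)
2·[FNU] = 2, 2·[NAF] = 1
[FNU]:[NAF] = 2:1 = 2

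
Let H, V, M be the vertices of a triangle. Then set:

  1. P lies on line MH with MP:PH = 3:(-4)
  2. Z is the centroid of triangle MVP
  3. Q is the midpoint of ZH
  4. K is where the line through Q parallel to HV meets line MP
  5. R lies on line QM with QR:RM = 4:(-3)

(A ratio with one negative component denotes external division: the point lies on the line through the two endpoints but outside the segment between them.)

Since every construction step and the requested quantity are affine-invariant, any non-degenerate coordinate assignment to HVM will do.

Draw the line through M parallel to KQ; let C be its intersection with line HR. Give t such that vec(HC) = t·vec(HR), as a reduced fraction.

Assign H = (0, 0), V = (1, 0), M = (0, 1) — the answer is frame-independent, so this choice is without loss of generality.
1. P lies on line MH with MP:PH = 3:(-4) ⇒ P = (0, 4)
2. Z is the centroid of triangle MVP ⇒ Z = (1/3, 5/3)
3. Q is the midpoint of ZH ⇒ Q = (1/6, 5/6)
4. K is where the line through Q parallel to HV meets line MP ⇒ K = (0, 5/6)
5. R lies on line QM with QR:RM = 4:(-3) ⇒ R = (-1/2, 3/2)
through M parallel to KQ: direction (1/6, 0); meets HR at C = (-1/3, 1)
C = H + t·(R−H) with t = 2/3

t = 2/3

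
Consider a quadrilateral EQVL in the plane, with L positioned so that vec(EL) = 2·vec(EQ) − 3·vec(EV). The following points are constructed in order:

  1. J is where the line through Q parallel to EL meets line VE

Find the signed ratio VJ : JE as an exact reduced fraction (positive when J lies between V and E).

VJ:JE = -1/3

Set E = (0, 0), Q = (1, 0), V = (0, 1), L = (2, -3); any affine frame gives the same invariant.
1. J is where the line through Q parallel to EL meets line VE ⇒ J = (0, 3/2)
J = V + t·(E−V) with t = -1/2, so VJ:JE = t:(1−t) = -1/2:3/2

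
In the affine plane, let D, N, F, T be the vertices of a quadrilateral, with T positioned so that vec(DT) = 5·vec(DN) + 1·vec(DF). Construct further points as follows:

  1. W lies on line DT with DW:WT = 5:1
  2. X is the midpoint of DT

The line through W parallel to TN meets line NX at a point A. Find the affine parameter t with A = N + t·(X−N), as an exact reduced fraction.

Work in coordinates with D = (0, 0), N = (1, 0), F = (0, 1), T = (5, 1).
1. W lies on line DT with DW:WT = 5:1 ⇒ W = (25/6, 5/6)
2. X is the midpoint of DT ⇒ X = (5/2, 1/2)
through W parallel to TN: direction (-4, -1); meets NX at A = (3/2, 1/6)
A = N + t·(X−N) with t = 1/3

t = 1/3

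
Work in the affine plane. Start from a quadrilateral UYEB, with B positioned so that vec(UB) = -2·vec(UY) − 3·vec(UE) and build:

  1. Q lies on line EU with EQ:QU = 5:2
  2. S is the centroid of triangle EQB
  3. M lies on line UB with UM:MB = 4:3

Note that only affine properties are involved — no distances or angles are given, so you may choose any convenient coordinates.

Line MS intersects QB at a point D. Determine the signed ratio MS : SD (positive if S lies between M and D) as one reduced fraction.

Choose coordinates U = (0, 0), Y = (1, 0), E = (0, 1), B = (-2, -3).
1. Q lies on line EU with EQ:QU = 5:2 ⇒ Q = (0, 2/7)
2. S is the centroid of triangle EQB ⇒ S = (-2/3, -4/7)
3. M lies on line UB with UM:MB = 4:3 ⇒ M = (-8/7, -12/7)
line MS meets QB at D = (-52/53, -492/371)
S = M + t·(D−M) with t = 53/18, so MS:SD = 53/18:-35/18

MS:SD = -53/35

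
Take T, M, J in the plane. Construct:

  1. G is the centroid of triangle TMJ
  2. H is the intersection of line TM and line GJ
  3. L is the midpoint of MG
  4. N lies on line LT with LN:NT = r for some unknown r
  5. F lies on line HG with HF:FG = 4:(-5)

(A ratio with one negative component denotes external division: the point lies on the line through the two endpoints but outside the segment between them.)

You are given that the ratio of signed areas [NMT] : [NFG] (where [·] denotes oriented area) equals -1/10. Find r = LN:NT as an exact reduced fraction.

Work in coordinates with T = (0, 0), M = (1, 0), J = (0, 1).
1. G is the centroid of triangle TMJ ⇒ G = (1/3, 1/3)
2. H is the intersection of line TM and line GJ ⇒ H = (1/2, 0)
3. L is the midpoint of MG ⇒ L = (2/3, 1/6)
4. With LN:NT = r, write λ = r/(r+1) so N = L + λ·(T−L); N is affine-linear in λ
5. F lies on line HG with HF:FG = 4:(-5) ⇒ F = (7/6, -4/3)
Every point depending on N is an affine combination of N and λ-independent points, so each such coordinate is linear in λ; the λ² term in each signed area is a multiple of (T−L)×(T−L) = 0, so 2·[NMT] and 2·[NFG] are each linear in λ. Evaluating at λ=0 and λ=1:
  2·[NMT] = 1/6·λ − 1/6,   2·[NFG] = 5/4·λ − 5/12
So [NMT]:[NFG] = (1/6·λ − 1/6) / (5/4·λ − 5/12). Setting this equal to -1/10:
  1/6·λ − 1/6 = -1/10·(5/4·λ − 5/12)  ⇒  λ = 5/7
Then r = λ/(1−λ) = (5/7)/(2/7) = 5/2. Check: with r = 5/2, N = (4/21, 1/21) and [NMT]:[NFG] = -1/10 as required.

r = 5/2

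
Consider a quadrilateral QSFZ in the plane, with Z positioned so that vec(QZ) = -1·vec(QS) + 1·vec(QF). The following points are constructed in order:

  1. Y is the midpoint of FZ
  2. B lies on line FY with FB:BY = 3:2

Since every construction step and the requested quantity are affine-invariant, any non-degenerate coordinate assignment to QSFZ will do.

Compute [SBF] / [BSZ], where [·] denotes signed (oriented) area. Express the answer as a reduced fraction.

[SBF]:[BSZ] = 3/7

Work in coordinates with Q = (0, 0), S = (1, 0), F = (0, 1), Z = (-1, 1).
1. Y is the midpoint of FZ ⇒ Y = (-1/2, 1)
2. B lies on line FY with FB:BY = 3:2 ⇒ B = (-3/10, 1)
2·[SBF] = -3/10, 2·[BSZ] = -7/10
[SBF]:[BSZ] = -3/10:-7/10 = 3/7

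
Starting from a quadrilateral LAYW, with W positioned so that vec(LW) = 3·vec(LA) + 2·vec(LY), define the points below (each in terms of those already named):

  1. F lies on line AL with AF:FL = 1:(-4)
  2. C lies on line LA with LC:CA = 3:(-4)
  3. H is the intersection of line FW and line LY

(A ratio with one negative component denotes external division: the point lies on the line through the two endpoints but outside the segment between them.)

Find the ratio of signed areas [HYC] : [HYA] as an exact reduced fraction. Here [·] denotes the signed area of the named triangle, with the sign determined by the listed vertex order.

[HYC]:[HYA] = -3

Set L = (0, 0), A = (1, 0), Y = (0, 1), W = (3, 2); any affine frame gives the same invariant.
1. F lies on line AL with AF:FL = 1:(-4) ⇒ F = (4/3, 0)
2. C lies on line LA with LC:CA = 3:(-4) ⇒ C = (-3, 0)
3. H is the intersection of line FW and line LY ⇒ H = (0, -8/5)
2·[HYC] = 39/5, 2·[HYA] = -13/5
[HYC]:[HYA] = 39/5:-13/5 = -3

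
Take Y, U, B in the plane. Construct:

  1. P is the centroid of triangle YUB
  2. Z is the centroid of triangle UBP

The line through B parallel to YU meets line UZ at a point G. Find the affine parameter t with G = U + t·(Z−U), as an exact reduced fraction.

t = 9/4

Work in coordinates with Y = (0, 0), U = (1, 0), B = (0, 1).
1. P is the centroid of triangle YUB ⇒ P = (1/3, 1/3)
2. Z is the centroid of triangle UBP ⇒ Z = (4/9, 4/9)
through B parallel to YU: direction (1, 0); meets UZ at G = (-1/4, 1)
G = U + t·(Z−U) with t = 9/4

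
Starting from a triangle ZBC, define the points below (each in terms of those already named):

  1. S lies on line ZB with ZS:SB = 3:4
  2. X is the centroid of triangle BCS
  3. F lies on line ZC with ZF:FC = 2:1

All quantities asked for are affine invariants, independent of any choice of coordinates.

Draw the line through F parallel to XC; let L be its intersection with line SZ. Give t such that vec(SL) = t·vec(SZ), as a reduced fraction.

Work in coordinates with Z = (0, 0), B = (1, 0), C = (0, 1).
1. S lies on line ZB with ZS:SB = 3:4 ⇒ S = (3/7, 0)
2. X is the centroid of triangle BCS ⇒ X = (10/21, 1/3)
3. F lies on line ZC with ZF:FC = 2:1 ⇒ F = (0, 2/3)
through F parallel to XC: direction (-10/21, 2/3); meets SZ at L = (10/21, 0)
L = S + t·(Z−S) with t = -1/9

t = -1/9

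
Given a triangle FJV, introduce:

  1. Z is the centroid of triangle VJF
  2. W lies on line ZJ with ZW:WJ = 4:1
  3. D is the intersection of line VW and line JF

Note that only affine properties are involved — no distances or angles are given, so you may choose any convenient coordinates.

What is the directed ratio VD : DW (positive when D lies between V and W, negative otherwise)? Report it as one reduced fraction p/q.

Work in coordinates with F = (0, 0), J = (1, 0), V = (0, 1).
1. Z is the centroid of triangle VJF ⇒ Z = (1/3, 1/3)
2. W lies on line ZJ with ZW:WJ = 4:1 ⇒ W = (13/15, 1/15)
3. D is the intersection of line VW and line JF ⇒ D = (13/14, 0)
D = V + t·(W−V) with t = 15/14, so VD:DW = t:(1−t) = 15/14:-1/14

VD:DW = -15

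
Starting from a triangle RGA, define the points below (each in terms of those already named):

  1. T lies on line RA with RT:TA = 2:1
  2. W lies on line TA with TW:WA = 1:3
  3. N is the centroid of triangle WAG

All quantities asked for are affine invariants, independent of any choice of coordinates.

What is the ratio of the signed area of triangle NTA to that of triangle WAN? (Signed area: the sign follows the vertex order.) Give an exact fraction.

Assign R = (0, 0), G = (1, 0), A = (0, 1) — the answer is frame-independent, so this choice is without loss of generality.
1. T lies on line RA with RT:TA = 2:1 ⇒ T = (0, 2/3)
2. W lies on line TA with TW:WA = 1:3 ⇒ W = (0, 3/4)
3. N is the centroid of triangle WAG ⇒ N = (1/3, 7/12)
2·[NTA] = -1/9, 2·[WAN] = -1/12
[NTA]:[WAN] = -1/9:-1/12 = 4/3

[NTA]:[WAN] = 4/3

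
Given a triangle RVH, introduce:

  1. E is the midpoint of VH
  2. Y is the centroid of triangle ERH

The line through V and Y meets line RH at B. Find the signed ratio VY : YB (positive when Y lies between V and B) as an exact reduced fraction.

VY:YB = 5

Set R = (0, 0), V = (1, 0), H = (0, 1); any affine frame gives the same invariant.
1. E is the midpoint of VH ⇒ E = (1/2, 1/2)
2. Y is the centroid of triangle ERH ⇒ Y = (1/6, 1/2)
line VY meets RH at B = (0, 3/5)
Y = V + t·(B−V) with t = 5/6, so VY:YB = 5/6:1/6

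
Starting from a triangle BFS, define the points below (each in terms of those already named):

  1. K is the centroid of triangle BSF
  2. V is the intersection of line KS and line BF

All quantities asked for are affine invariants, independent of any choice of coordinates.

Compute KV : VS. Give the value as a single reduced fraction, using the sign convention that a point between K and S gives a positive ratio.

Set B = (0, 0), F = (1, 0), S = (0, 1); any affine frame gives the same invariant.
1. K is the centroid of triangle BSF ⇒ K = (1/3, 1/3)
2. V is the intersection of line KS and line BF ⇒ V = (1/2, 0)
V = K + t·(S−K) with t = -1/2, so KV:VS = t:(1−t) = -1/2:3/2

KV:VS = -1/3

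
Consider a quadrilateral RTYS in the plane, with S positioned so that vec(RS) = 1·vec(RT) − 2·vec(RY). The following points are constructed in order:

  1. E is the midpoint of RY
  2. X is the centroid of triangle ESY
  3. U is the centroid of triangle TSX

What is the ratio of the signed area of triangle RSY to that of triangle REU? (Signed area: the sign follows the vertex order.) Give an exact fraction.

Choose coordinates R = (0, 0), T = (1, 0), Y = (0, 1), S = (1, -2).
1. E is the midpoint of RY ⇒ E = (0, 1/2)
2. X is the centroid of triangle ESY ⇒ X = (1/3, -1/6)
3. U is the centroid of triangle TSX ⇒ U = (7/9, -13/18)
2·[RSY] = 1, 2·[REU] = -7/18
[RSY]:[REU] = 1:-7/18 = -18/7

[RSY]:[REU] = -18/7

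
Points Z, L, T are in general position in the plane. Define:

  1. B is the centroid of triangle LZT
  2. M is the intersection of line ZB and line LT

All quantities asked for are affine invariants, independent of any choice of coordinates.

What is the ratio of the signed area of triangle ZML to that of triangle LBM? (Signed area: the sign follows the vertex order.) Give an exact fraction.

[ZML]:[LBM] = 3

Set Z = (0, 0), L = (1, 0), T = (0, 1); any affine frame gives the same invariant.
1. B is the centroid of triangle LZT ⇒ B = (1/3, 1/3)
2. M is the intersection of line ZB and line LT ⇒ M = (1/2, 1/2)
2·[ZML] = -1/2, 2·[LBM] = -1/6
[ZML]:[LBM] = -1/2:-1/6 = 3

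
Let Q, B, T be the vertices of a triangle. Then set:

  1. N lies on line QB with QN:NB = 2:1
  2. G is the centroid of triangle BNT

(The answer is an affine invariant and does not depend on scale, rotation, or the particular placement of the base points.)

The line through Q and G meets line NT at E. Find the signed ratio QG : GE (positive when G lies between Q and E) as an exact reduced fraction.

Set Q = (0, 0), B = (1, 0), T = (0, 1); any affine frame gives the same invariant.
1. N lies on line QB with QN:NB = 2:1 ⇒ N = (2/3, 0)
2. G is the centroid of triangle BNT ⇒ G = (5/9, 1/3)
line QG meets NT at E = (10/21, 2/7)
G = Q + t·(E−Q) with t = 7/6, so QG:GE = 7/6:-1/6

QG:GE = -7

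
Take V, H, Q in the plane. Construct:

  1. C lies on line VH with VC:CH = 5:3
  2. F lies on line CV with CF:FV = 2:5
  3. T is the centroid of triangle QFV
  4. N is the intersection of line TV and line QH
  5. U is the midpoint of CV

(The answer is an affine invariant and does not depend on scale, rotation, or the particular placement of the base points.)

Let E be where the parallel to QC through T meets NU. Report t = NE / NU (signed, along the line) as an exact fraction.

t = 232/259

Set V = (0, 0), H = (1, 0), Q = (0, 1); any affine frame gives the same invariant.
1. C lies on line VH with VC:CH = 5:3 ⇒ C = (5/8, 0)
2. F lies on line CV with CF:FV = 2:5 ⇒ F = (25/56, 0)
3. T is the centroid of triangle QFV ⇒ T = (25/168, 1/3)
4. N is the intersection of line TV and line QH ⇒ N = (25/81, 56/81)
5. U is the midpoint of CV ⇒ U = (5/16, 0)
through T parallel to QC: direction (5/8, -1); meets NU at E = (485/1554, 8/111)
E = N + t·(U−N) with t = 232/259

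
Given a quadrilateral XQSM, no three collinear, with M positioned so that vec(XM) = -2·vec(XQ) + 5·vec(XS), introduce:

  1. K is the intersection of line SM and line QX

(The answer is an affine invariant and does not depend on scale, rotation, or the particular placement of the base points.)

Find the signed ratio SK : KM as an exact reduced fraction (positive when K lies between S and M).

Set X = (0, 0), Q = (1, 0), S = (0, 1), M = (-2, 5); any affine frame gives the same invariant.
1. K is the intersection of line SM and line QX ⇒ K = (1/2, 0)
K = S + t·(M−S) with t = -1/4, so SK:KM = t:(1−t) = -1/4:5/4

SK:KM = -1/5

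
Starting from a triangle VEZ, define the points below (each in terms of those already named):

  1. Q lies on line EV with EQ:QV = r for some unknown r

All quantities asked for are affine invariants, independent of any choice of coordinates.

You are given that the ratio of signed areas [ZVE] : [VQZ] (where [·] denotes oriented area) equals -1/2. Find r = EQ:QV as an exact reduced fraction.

r = -3/2

Work in coordinates with V = (0, 0), E = (1, 0), Z = (0, 1).
1. With EQ:QV = r, write λ = r/(r+1) so Q = E + λ·(V−E); Q is affine-linear in λ
Every point depending on Q is an affine combination of Q and λ-independent points, so each such coordinate is linear in λ; the λ² term in each signed area is a multiple of (V−E)×(V−E) = 0, so 2·[ZVE] and 2·[VQZ] are each linear in λ. Evaluating at λ=0 and λ=1:
  2·[ZVE] = 1,   2·[VQZ] = −λ + 1
So [ZVE]:[VQZ] = (1) / (−λ + 1). Setting this equal to -1/2:
  1 = -1/2·(−λ + 1)  ⇒  λ = 3
Then r = λ/(1−λ) = (3)/(-2) = -3/2. Check: with r = -3/2, Q = (-2, 0) and [ZVE]:[VQZ] = -1/2 as required.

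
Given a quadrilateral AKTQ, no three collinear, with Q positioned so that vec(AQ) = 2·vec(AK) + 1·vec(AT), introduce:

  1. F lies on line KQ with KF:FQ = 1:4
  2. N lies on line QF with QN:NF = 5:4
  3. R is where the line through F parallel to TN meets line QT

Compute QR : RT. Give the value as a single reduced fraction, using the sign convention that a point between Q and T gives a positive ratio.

QR:RT = -9/4

Assign A = (0, 0), K = (1, 0), T = (0, 1), Q = (2, 1) — the answer is frame-independent, so this choice is without loss of generality.
1. F lies on line KQ with KF:FQ = 1:4 ⇒ F = (6/5, 1/5)
2. N lies on line QF with QN:NF = 5:4 ⇒ N = (14/9, 5/9)
3. R is where the line through F parallel to TN meets line QT ⇒ R = (-8/5, 1)
R = Q + t·(T−Q) with t = 9/5, so QR:RT = t:(1−t) = 9/5:-4/5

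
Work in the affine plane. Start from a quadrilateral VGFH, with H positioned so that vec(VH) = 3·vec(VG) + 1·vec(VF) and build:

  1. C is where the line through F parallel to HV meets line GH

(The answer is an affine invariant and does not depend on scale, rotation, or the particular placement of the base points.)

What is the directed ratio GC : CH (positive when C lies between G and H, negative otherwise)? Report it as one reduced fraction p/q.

GC:CH = -4/3

Assign V = (0, 0), G = (1, 0), F = (0, 1), H = (3, 1) — the answer is frame-independent, so this choice is without loss of generality.
1. C is where the line through F parallel to HV meets line GH ⇒ C = (9, 4)
C = G + t·(H−G) with t = 4, so GC:CH = t:(1−t) = 4:-3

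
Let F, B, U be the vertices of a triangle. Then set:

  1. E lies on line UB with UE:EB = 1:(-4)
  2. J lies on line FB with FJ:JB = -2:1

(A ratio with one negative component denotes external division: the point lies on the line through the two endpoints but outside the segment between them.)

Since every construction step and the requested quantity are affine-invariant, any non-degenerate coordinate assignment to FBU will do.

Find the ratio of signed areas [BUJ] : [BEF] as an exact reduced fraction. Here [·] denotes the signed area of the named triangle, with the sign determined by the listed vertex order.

[BUJ]:[BEF] = -3/4

Set F = (0, 0), B = (1, 0), U = (0, 1); any affine frame gives the same invariant.
1. E lies on line UB with UE:EB = 1:(-4) ⇒ E = (-1/3, 4/3)
2. J lies on line FB with FJ:JB = -2:1 ⇒ J = (2, 0)
2·[BUJ] = -1, 2·[BEF] = 4/3
[BUJ]:[BEF] = -1:4/3 = -3/4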